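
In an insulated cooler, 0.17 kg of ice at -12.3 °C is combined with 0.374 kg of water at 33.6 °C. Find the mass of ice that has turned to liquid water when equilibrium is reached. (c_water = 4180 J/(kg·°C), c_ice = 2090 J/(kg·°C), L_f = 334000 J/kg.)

m_melted ≈ 0.144 kg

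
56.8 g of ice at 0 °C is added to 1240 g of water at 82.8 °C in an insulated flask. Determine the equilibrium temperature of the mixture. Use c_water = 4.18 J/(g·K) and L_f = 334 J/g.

T_f ≈ 75.7 °C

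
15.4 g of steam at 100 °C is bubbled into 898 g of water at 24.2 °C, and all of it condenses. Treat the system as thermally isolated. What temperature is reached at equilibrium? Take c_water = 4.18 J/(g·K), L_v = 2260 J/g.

T_f ≈ 34.6 °C

Setting the total heat transfer to zero:
condense steam: −15.4×2260 = −34804; condensate cools 100→T: 15.4×4.18×(T − 100) = 64.37(T − 100); original water: 3753.6(T − 24.2)
3818 T = 34804 + 6437.2 + 90838 = 132079
T ≈ 34.59 °C, under the boiling point, so the assumption holds.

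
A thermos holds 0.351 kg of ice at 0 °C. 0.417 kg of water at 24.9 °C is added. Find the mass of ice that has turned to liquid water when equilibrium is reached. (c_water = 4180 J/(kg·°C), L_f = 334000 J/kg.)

m_melted ≈ 0.13 kg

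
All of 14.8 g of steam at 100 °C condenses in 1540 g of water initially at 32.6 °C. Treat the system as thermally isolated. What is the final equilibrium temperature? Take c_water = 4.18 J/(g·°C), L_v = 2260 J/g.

Taking heat into each body as positive, Σ m c ΔT = 0:
steam→water at 100 °C releases m L_v = 14.8×2260 = 33448
  condensed water 100 °C→T: 61.86(T − 100)
  water warms: 1540×4.18×(T − 32.6) = 6437.2(T − 32.6)
6499.1 T = 33448 + 6186.4 + 209853 = 249487
T ≈ 38.39 °C (< 100 °C, so full condensation is consistent).

T_f ≈ 38.4 °C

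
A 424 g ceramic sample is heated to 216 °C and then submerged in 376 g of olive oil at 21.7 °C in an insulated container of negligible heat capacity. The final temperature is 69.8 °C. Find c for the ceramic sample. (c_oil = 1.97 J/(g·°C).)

Heat lost by the ceramic sample = heat gained by the oil:
424×c×(216 − 69.8) = 376×1.97×(69.8 − 21.7)
61989 c = 35629  ⇒  c ≈ 0.5748 J/(g·°C)

c ≈ 0.575 J/(g·°C)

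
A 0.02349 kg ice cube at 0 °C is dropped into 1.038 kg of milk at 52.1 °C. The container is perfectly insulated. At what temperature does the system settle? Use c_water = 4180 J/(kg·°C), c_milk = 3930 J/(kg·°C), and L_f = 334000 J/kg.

T_f ≈ 49.0 °C

Sum of m c ΔT and latent-heat terms is zero:
fusion: m_ice L_f = 0.02349·334000 = 7845.7; warm the meltwater: 98.19 T; milk: 4079.3(T − 52.1)
4177.5 T = 212534 − 7845.7 = 204688
T ≈ 49.00 °C. Since T > 0 °C, the all-ice-melts assumption holds.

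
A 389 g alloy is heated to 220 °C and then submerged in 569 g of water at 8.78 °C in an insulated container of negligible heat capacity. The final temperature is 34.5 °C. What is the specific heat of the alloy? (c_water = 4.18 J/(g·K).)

Heat lost by the alloy = heat gained by the water:
389·c·(220 − 34.5) = 569·4.18·(34.5 − 8.78)
72160 c = 61173  ⇒  c ≈ 0.8477 J/(g·K)

c ≈ 0.848 J/(g·K)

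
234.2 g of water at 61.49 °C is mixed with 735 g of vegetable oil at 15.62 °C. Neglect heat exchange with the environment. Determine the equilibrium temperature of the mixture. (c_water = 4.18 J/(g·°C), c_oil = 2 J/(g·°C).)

T_f ≈ 34.0 °C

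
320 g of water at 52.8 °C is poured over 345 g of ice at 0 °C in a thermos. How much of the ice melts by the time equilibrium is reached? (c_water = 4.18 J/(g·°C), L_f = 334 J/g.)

m_melted ≈ 211 g

Heat available from the water dropping to 0 °C: 320·4.18·52.8 = 70625 J.
Fully melting the ice requires m_ice L_f = 345·334 = 115230 J.
That's not enough to melt it all — equilibrium is at 0 °C with ice remaining.
m_melted·334 = 70625  ⇒  m_melted ≈ 211.5 g.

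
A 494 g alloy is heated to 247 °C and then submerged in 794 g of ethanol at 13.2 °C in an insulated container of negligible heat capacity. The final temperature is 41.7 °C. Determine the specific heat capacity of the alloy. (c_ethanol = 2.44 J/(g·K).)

Heat lost by the alloy = heat gained by the ethanol:
494·c·(247 − 41.7) = 794·2.44·(41.7 − 13.2)
101418 c = 55215  ⇒  c ≈ 0.5444 J/(g·K)

c ≈ 0.544 J/(g·K)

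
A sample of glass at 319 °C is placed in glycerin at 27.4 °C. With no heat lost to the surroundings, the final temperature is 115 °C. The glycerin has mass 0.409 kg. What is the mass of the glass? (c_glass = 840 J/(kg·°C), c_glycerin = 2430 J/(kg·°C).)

Let T be the final temperature. ΣQ_i = 0:
m×840×(115 − 319) + 0.409×2430×(115 − 27.4) = 0
-171360 m = -87063
m = -87063/-171360 ≈ 0.5081 kg

m ≈ 0.508 kg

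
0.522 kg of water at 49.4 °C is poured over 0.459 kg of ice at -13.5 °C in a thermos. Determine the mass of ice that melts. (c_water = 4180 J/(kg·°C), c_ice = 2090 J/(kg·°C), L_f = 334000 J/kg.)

m_melted ≈ 0.284 kg

Cooling the water to 0 °C releases 0.522·4180·49.4 = 107789 J.
Warming the ice to 0 °C takes 0.459·2090·13.5 = 12951 J, leaving 94838 J for melting.
To melt every bit of ice: 0.459·334000 = 153306 J.
94838 J < 153306 J, so only part of the ice melts and the system sits at 0 °C.
Mass melted = 94838/334000 ≈ 0.2839 kg.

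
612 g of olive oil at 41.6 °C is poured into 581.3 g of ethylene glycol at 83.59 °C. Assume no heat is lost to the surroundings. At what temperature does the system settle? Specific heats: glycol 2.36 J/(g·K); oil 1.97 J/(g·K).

T_f ≈ 63.9 °C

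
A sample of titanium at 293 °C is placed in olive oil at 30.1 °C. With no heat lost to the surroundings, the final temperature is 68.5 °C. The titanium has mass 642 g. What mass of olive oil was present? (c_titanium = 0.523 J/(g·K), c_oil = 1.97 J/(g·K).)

m ≈ 996 g

Heat lost by the titanium = heat gained by the oil:
642·0.523·(293 − 68.5) = m·1.97·(68.5 − 30.1)
75.65 m = 75379  ⇒  m ≈ 996.5 g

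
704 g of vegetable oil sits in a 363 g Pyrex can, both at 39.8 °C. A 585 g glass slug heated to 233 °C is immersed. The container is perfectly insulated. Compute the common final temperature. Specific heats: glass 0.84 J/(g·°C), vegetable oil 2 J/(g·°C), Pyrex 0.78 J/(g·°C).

T_f = Σ m_i c_i T_i / Σ m_i c_i:
T_f = (491.4*233 + 1408*39.8 + 283.14*39.8) / (491.4 + 1408 + 283.14)
    = 181804 / 2182.5 ≈ 83.30 °C

T_f ≈ 83.3 °C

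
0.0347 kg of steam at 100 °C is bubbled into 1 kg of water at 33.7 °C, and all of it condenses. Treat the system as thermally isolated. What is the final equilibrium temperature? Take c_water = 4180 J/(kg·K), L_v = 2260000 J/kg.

Heat gained plus heat lost sum to zero:
latent heat released on condensation: 0.0347×2260000 = 78422
  condensate cools 100→T: 0.0347×4180×(T − 100) = 145.05(T − 100)
  original water: 4180(T − 33.7)
4325 T = 78422 + 14505 + 140866 = 233793
T ≈ 54.06 °C — below 100 °C, confirming all the steam condensed.

T_f ≈ 54.1 °C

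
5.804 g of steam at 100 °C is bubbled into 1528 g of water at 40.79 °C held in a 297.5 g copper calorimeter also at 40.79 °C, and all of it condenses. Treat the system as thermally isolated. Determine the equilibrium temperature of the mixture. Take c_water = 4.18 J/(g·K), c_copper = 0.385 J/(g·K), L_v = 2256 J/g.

Setting the total heat transfer to zero:
steam→water at 100 °C releases m L_v = 5.804·2256 = 13094; condensed water 100 °C→T: 24.26(T − 100); water warms: 1528·4.18·(T − 40.79) = 6387(T − 40.79); copper cup: 297.5·0.385·(T − 40.79) = 114.54(T − 40.79)
6525.8 T = 13094 + 2426.1 + 265199 = 280719
T ≈ 43.02 °C, under the boiling point, so the assumption holds.

T_f ≈ 43.0 °C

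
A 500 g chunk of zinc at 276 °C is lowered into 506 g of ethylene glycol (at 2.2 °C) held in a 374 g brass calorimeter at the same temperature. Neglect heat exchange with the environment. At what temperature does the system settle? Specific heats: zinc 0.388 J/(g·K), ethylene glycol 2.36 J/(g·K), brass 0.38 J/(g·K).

T_f ≈ 36.9 °C

T_f = Σ m_i c_i T_i / Σ m_i c_i:
T_f = (194*276 + 1194.2*2.2 + 142.12*2.2) / (194 + 1194.2 + 142.12)
    = 56484 / 1530.3 ≈ 36.91 °C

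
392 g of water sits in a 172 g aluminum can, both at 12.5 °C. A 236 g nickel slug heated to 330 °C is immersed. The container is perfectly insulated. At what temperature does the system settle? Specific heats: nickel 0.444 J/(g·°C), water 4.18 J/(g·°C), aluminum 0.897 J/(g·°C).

T_f ≈ 30.0 °C

Taking heat into each body as positive, Σ m c ΔT = 0:
236*0.444*(T − 330) + 392*4.18*(T − 12.5) + 172*0.897*(T − 12.5) = 0
1897.6 T = 56989
T = 56989/1897.6 ≈ 30.03 °C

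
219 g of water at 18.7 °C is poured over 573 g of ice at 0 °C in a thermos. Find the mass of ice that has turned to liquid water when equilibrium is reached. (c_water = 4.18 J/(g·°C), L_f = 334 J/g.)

m_melted ≈ 51.3 g

Cooling the water to 0 °C releases 219×4.18×18.7 = 17118 J.
Melting all 573 g of ice would need 573×334 = 191382 J.
That's not enough to melt it all — equilibrium is at 0 °C with ice remaining.
m_melt = 17118 / L_f = 51.25 g.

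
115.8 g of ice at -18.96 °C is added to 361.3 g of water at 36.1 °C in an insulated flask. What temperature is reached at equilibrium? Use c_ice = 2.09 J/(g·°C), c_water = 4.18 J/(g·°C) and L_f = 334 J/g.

T_f ≈ 5.6 °C

Energy conservation, ΣQ = 0:
warm ice to 0 °C: 115.8×2.09×(0 − (-18.96)) = 4588.7; melt ice: 115.8×334 = 38677; warm the meltwater: 484.04 T; water cools: 361.3×4.18×(T − 36.1) = 1510.2(T − 36.1)
1994.3 T = 54519 − 43266 = 11254
T ≈ 5.64 °C. Since T > 0 °C, the all-ice-melts assumption holds.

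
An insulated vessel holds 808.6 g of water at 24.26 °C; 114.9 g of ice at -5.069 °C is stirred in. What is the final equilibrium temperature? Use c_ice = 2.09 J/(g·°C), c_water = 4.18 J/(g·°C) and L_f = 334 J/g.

T_f ≈ 11.0 °C

Setting the total heat transfer to zero:
warm ice to 0 °C: 114.9×2.09×(0 − (-5.069)) = 1217.3
  fusion: m_ice L_f = 114.9×334 = 38377
  meltwater 0→T: 114.9×4.18×T = 480.28 T
  water: 3379.9(T − 24.26)
3860.2 T = 81998 − 39594 = 42404
T ≈ 10.98 °C. Since T > 0 °C, the all-ice-melts assumption holds.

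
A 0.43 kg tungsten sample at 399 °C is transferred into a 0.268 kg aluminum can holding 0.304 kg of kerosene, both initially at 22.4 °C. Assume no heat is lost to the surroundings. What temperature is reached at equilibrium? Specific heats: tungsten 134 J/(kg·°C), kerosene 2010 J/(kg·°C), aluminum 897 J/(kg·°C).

T_f ≈ 46.3 °C

Let T be the final temperature. ΣQ_i = 0:
0.43*134*(T − 399) + 0.304*2010*(T − 22.4) + 0.268*897*(T − 22.4) = 0
(57.62 + 611.04 + 240.4) T = 57.62*399 + 611.04*22.4 + 240.4*22.4
T = 42063 / 909.06 = 46.3 °C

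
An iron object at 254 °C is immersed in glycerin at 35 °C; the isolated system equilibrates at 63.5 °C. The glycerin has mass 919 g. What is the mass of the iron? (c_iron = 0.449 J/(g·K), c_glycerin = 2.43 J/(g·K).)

m ≈ 744 g

Heat lost by the iron = heat gained by the glycerin:
m×0.449×(254 − 63.5) = 919×2.43×(63.5 − 35)
85.53 m = 63645  ⇒  m ≈ 744.1 g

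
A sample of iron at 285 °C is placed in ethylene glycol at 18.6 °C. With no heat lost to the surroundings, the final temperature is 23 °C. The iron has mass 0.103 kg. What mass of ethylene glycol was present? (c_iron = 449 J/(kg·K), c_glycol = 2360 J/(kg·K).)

|Q_iron| = |Q_glycol|:
0.103·449·(285 − 23) = m·2360·(23 − 18.6)
10384 m = 12117  ⇒  m ≈ 1.167 kg

m ≈ 1.17 kg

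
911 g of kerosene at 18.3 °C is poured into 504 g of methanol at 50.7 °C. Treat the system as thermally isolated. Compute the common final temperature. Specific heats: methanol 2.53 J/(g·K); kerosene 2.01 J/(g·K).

T_f ≈ 31.6 °C

With ΣQ=0 the equilibrium temperature is the m·c-weighted mean:
T_f = (1275.1×50.7 + 1831.1×18.3) / (1275.1 + 1831.1)
    = 98158 / 3106.2 ≈ 31.60 °C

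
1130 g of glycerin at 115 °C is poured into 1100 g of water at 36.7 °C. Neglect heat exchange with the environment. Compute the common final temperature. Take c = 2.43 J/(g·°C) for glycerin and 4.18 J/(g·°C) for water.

T_f is the heat-capacity-weighted average of the initial temperatures:
T_f = (2745.9*115 + 4598*36.7) / (2745.9 + 4598)
    = 484525 / 7343.9 ≈ 65.98 °C

T_f ≈ 66.0 °C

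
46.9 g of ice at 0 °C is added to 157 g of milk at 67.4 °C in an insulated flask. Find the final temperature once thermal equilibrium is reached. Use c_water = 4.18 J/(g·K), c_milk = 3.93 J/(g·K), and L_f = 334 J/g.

T_f ≈ 31.9 °C

Energy conservation, ΣQ = 0:
fusion: m_ice L_f = 46.9·334 = 15665
  meltwater 0→T: 46.9·4.18·T = 196.04 T
  milk: 617.01(T − 67.4)
813.05 T = 41586 − 15665 = 25922
T ≈ 31.88 °C — above 0 °C, consistent with complete melting.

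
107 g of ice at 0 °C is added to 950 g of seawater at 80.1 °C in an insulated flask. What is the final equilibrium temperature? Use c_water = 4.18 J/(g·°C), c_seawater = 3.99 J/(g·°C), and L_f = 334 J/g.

Conservation of energy gives ΣQ = 0:
fusion: m_ice L_f = 107×334 = 35738; meltwater 0→T: 107×4.18×T = 447.26 T; seawater: 3790.5(T − 80.1)
4237.8 T = 303619 − 35738 = 267881
T ≈ 63.21 °C. Since T > 0 °C, the all-ice-melts assumption holds.

T_f ≈ 63.2 °C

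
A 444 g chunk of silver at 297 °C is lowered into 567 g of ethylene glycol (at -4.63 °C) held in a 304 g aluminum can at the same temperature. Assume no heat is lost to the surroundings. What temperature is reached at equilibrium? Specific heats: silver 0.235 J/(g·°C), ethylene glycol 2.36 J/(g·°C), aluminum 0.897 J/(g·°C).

T_f ≈ 13.7 °C

Heat gained plus heat lost sum to zero:
444·0.235·(T − 297) + 567·2.36·(T − (-4.63)) + 304·0.897·(T − (-4.63)) = 0
104.34(T − 297) + 1338.1(T − (-4.63)) + 272.69(T − (-4.63)) = 0
(104.34 + 1338.1 + 272.69) T = 104.34·297 + 1338.1·(-4.63) + 272.69·(-4.63)
T ≈ 13.72 °C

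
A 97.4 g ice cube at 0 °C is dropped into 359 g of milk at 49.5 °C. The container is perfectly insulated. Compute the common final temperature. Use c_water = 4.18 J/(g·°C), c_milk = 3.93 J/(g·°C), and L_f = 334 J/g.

T_f ≈ 20.5 °C

Energy balance with sensible and latent terms:
melt ice: 97.4×334 = 32532
  warm the meltwater: 407.13 T
  milk cools: 359×3.93×(T − 49.5) = 1410.9(T − 49.5)
1818 T = 69838 − 32532 = 37306
T ≈ 20.52 °C. Since T > 0 °C, the all-ice-melts assumption holds.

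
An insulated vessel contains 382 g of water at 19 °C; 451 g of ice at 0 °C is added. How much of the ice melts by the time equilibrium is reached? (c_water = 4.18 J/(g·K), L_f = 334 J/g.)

Water can give up m c ΔT = 382·4.18·19 = 30338 J before reaching 0 °C.
Melting all 451 g of ice would need 451·334 = 150634 J.
30338 J < 150634 J, so only part of the ice melts and the system sits at 0 °C.
Mass melted = 30338/334 ≈ 90.83 g.

m_melted ≈ 90.8 g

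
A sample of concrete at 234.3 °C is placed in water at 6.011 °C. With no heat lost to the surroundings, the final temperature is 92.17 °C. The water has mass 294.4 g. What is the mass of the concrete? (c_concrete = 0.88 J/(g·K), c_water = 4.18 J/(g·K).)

m ≈ 848 g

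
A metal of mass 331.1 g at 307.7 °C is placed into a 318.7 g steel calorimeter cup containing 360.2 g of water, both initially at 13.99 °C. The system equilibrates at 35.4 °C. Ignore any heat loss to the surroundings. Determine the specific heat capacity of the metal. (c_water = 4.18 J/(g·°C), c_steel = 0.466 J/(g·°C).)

c ≈ 0.393 J/(g·°C)

Net heat exchanged in the isolated system is zero:
331.1×c×(35.4 − 307.7) + 360.2×4.18×(35.4 − 13.99) + 318.7×0.466×(35.4 − 13.99) = 0
-90159 c = -35415
c = -35415/-90159 ≈ 0.3928 J/(g·°C)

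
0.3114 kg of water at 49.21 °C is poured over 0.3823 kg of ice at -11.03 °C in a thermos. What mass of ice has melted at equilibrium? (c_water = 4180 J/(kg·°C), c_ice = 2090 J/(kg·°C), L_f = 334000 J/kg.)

m_melted ≈ 0.165 kg

Heat available from the water dropping to 0 °C: 0.3114·4180·49.21 = 64054 J.
Warming the ice to 0 °C takes 0.3823·2090·11.03 = 8813 J, leaving 55241 J for melting.
Melting all 0.3823 kg of ice would need 0.3823·334000 = 127688 J.
Since 55241 < 127688 J, not all the ice melts; equilibrium is at 0 °C.
Mass melted = 55241/334000 ≈ 0.1654 kg.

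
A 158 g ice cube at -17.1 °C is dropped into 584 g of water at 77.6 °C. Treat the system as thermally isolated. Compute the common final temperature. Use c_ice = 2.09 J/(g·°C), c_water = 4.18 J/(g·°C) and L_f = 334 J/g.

Let T be the final temperature. ΣQ_i = 0:
ice -17.1→0 °C: 158×2.09×17.1 = 5646.8
  fusion: m_ice L_f = 158×334 = 52772
  warm the meltwater: 660.44 T
  water: 2441.1(T − 77.6)
3101.6 T = 189431 − 58419 = 131012
T ≈ 42.24 °C. Since T > 0 °C, the all-ice-melts assumption holds.

T_f ≈ 42.2 °C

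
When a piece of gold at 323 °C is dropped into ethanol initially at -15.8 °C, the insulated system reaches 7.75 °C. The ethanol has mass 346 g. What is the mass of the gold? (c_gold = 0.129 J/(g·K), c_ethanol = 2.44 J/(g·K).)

m ≈ 489 g

|Q_gold| = |Q_ethanol|:
m×0.129×(323 − 7.75) = 346×2.44×(7.75 − (-15.8))
40.67 m = 19882  ⇒  m ≈ 488.9 g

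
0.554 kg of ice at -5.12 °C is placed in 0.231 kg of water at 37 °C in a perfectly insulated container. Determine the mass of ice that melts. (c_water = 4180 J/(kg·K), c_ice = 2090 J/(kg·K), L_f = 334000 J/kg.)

Heat available from the water dropping to 0 °C: 0.231·4180·37 = 35726 J.
Of that, 0.554·2090·5.12 = 5928.2 J goes to bring the ice to 0 °C, leaving 29798 J.
Melting all 0.554 kg of ice would need 0.554·334000 = 185036 J.
Since 29798 < 185036 J, not all the ice melts; equilibrium is at 0 °C.
m_melted·334000 = 29798  ⇒  m_melted ≈ 0.08922 kg.

m_melted ≈ 0.0892 kg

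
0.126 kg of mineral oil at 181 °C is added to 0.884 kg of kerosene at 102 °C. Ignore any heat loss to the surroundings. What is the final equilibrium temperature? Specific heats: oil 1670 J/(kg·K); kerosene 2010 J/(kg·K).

T_f ≈ 110.4 °C

Heat gained plus heat lost sum to zero:
0.126×1670×(T − 181) + 0.884×2010×(T − 102) = 0
1987.3 T = 219324
T = 219324/1987.3 ≈ 110.36 °C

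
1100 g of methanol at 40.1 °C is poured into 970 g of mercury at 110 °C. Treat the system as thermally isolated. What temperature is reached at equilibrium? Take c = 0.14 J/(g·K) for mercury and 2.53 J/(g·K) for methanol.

T_f ≈ 43.4 °C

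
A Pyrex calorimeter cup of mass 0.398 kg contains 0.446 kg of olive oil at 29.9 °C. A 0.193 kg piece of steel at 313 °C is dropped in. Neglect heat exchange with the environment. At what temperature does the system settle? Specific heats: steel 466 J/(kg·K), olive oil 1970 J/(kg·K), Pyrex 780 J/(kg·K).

Conservation of energy gives ΣQ = 0:
0.193×466×(T − 313) + 0.446×1970×(T − 29.9) + 0.398×780×(T − 29.9) = 0
89.94(T − 313) + 878.62(T − 29.9) + 310.44(T − 29.9) = 0
(89.94 + 878.62 + 310.44) T = 89.94×313 + 878.62×29.9 + 310.44×29.9
T ≈ 49.81 °C

T_f ≈ 49.8 °C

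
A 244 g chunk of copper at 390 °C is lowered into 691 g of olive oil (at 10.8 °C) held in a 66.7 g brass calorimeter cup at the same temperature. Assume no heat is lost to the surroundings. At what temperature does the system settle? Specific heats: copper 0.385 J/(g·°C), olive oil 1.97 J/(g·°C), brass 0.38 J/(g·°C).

T_f ≈ 34.9 °C

Setting the total heat transfer to zero:
244*0.385*(T − 390) + 691*1.97*(T − 10.8) + 66.7*0.38*(T − 10.8) = 0
93.94(T − 390) + 1361.3(T − 10.8) + 25.35(T − 10.8) = 0
(93.94 + 1361.3 + 25.35) T = 93.94*390 + 1361.3*10.8 + 25.35*10.8
T = 51612/1480.6 ≈ 34.86 °C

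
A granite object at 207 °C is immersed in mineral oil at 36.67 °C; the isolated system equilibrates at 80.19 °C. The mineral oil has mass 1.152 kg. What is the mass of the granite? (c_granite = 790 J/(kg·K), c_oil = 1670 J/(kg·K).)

Let T be the final temperature. ΣQ_i = 0:
m·790·(80.19 − 207) + 1.152·1670·(80.19 − 36.67) = 0
-100180 m = -83726
m = -83726/-100180 ≈ 0.8358 kg

m ≈ 0.836 kg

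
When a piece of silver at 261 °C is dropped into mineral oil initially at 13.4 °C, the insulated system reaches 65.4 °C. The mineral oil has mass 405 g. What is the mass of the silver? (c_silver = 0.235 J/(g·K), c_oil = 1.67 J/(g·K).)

m ≈ 765 g

Energy conservation, ΣQ = 0:
m·0.235·(65.4 − 261) + 405·1.67·(65.4 − 13.4) = 0
-45.97 m = -35170
m = -35170/-45.97 ≈ 765.1 g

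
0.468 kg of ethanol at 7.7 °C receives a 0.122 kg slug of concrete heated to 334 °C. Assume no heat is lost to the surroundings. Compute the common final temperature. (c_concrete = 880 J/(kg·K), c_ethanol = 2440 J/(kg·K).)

Energy conservation, ΣQ = 0:
0.122×880×(T − 334) + 0.468×2440×(T − 7.7) = 0
(107.36 + 1141.9) T = 107.36×334 + 1141.9×7.7
T = 44651 / 1249.3 = 35.7 °C

T_f ≈ 35.7 °C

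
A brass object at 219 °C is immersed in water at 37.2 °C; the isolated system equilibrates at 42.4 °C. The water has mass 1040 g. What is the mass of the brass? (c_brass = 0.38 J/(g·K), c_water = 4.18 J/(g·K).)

Let T be the final temperature. ΣQ_i = 0:
m·0.38·(42.4 − 219) + 1040·4.18·(42.4 − 37.2) = 0
-67.11 m = -22605
m = -22605/-67.11 ≈ 336.9 g

m ≈ 337 g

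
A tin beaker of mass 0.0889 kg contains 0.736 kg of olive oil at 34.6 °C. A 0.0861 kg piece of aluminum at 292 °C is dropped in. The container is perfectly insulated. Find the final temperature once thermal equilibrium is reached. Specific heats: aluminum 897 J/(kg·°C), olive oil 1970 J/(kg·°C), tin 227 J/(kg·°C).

Let T be the final temperature. ΣQ_i = 0:
0.0861·897·(T − 292) + 0.736·1970·(T − 34.6) + 0.0889·227·(T − 34.6) = 0
77.23(T − 292) + 1449.9(T − 34.6) + 20.18(T − 34.6) = 0
1547.3 T = 73417
T = 73417 / 1547.3 = 47.4 °C

T_f ≈ 47.4 °C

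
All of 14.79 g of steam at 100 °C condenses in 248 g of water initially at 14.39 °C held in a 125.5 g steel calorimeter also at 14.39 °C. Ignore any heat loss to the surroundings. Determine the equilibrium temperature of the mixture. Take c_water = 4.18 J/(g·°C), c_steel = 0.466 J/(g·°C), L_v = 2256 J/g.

T_f ≈ 47.8 °C

Heat gained plus heat lost sum to zero:
steam→water at 100 °C releases m L_v = 14.79·2256 = 33366
  condensed water 100 °C→T: 61.82(T − 100)
  original water: 1036.6(T − 14.39)
  steel cup: 125.5·0.466·(T − 14.39) = 58.48(T − 14.39)
1156.9 T = 33366 + 6182.2 + 15759 = 55307
T ≈ 47.80 °C (< 100 °C, so full condensation is consistent).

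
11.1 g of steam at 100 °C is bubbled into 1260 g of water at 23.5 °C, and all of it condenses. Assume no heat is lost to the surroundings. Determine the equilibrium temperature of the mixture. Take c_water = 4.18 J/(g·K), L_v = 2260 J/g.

Sum of m c ΔT and latent-heat terms is zero:
steam→water at 100 °C releases m L_v = 11.1×2260 = 25086; condensate cools 100→T: 11.1×4.18×(T − 100) = 46.4(T − 100); original water: 5266.8(T − 23.5)
5313.2 T = 25086 + 4639.8 + 123770 = 153496
T ≈ 28.89 °C, under the boiling point, so the assumption holds.

T_f ≈ 28.9 °C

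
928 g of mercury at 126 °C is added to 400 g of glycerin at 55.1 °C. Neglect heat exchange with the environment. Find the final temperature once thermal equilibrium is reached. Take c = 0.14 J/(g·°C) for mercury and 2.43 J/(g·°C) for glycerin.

T_f ≈ 63.5 °C

|Q_mercury| = |Q_glycerin|:
928·0.14·(126 − T) = 400·2.43·(T − 55.1)
129.92(126 − T) = 972(T − 55.1)
1101.9 T = 69927  ⇒  T ≈ 63.46 °C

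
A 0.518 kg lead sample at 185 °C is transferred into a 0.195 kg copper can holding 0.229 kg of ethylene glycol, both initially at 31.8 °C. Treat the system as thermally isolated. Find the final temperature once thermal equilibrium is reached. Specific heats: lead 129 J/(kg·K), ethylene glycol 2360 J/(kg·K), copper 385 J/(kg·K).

T_f is the heat-capacity-weighted average of the initial temperatures:
T_f = (66.82×185 + 540.44×31.8 + 75.08×31.8) / (66.82 + 540.44 + 75.08)
    = 31935 / 682.34 ≈ 46.80 °C

T_f ≈ 46.8 °C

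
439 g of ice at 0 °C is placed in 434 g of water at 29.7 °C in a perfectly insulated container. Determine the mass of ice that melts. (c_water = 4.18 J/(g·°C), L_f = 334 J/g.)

m_melted ≈ 161 g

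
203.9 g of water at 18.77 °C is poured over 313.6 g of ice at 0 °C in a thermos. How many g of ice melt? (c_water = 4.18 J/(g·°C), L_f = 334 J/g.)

Water can give up m c ΔT = 203.9×4.18×18.77 = 15998 J before reaching 0 °C.
Melting all 313.6 g of ice would need 313.6×334 = 104742 J.
Since 15998 < 104742 J, not all the ice melts; equilibrium is at 0 °C.
m_melt = 15998 / L_f = 47.9 g.

m_melted ≈ 47.9 g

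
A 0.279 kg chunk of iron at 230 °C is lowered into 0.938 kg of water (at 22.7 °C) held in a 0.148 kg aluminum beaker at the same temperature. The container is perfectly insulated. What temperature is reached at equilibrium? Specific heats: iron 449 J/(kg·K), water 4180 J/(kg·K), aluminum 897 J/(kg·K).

Conservation of energy gives ΣQ = 0:
0.279*449*(T − 230) + 0.938*4180*(T − 22.7) + 0.148*897*(T − 22.7) = 0
125.27(T − 230) + 3920.8(T − 22.7) + 132.76(T − 22.7) = 0
(125.27 + 3920.8 + 132.76) T = 125.27*230 + 3920.8*22.7 + 132.76*22.7
T = 120829 / 4178.9 = 28.9 °C

T_f ≈ 28.9 °C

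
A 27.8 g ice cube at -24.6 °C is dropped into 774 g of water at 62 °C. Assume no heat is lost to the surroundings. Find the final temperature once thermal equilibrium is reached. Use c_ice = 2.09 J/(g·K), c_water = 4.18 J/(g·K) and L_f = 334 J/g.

T_f ≈ 56.7 °C

Setting the total heat transfer to zero:
warm ice to 0 °C: 27.8·2.09·(0 − (-24.6)) = 1429.3; latent heat to melt: 27.8·334 = 9285.2; meltwater 0→T: 27.8·4.18·T = 116.2 T; water cools: 774·4.18·(T − 62) = 3235.3(T − 62)
3351.5 T = 200590 − 10715 = 189875
T ≈ 56.65 °C (positive, so assuming full melt was valid).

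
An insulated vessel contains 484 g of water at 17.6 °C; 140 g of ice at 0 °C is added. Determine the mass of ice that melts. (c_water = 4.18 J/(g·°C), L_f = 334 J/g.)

m_melted ≈ 107 g

Water can give up m c ΔT = 484×4.18×17.6 = 35607 J before reaching 0 °C.
To melt every bit of ice: 140×334 = 46760 J.
35607 J < 46760 J, so only part of the ice melts and the system sits at 0 °C.
Mass melted = 35607/334 ≈ 106.6 g.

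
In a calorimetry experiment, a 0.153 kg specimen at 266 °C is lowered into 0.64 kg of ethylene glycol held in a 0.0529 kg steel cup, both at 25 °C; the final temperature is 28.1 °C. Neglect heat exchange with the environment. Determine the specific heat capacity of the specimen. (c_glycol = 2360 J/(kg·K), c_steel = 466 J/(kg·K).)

Conservation of energy gives ΣQ = 0:
0.153·c·(28.1 − 266) + 0.64·2360·(28.1 − 25) + 0.0529·466·(28.1 − 25) = 0
-36.4 c = -4758.7
c = -4758.7/-36.4 ≈ 130.7 J/(kg·K)

c ≈ 131 J/(kg·K)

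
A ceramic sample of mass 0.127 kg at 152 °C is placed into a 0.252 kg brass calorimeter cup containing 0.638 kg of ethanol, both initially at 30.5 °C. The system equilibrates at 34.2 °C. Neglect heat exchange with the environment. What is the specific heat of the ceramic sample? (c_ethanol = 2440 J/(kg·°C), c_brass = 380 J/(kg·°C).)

c ≈ 409 J/(kg·°C)

Let T be the final temperature. ΣQ_i = 0:
0.127·c·(34.2 − 152) + 0.638·2440·(34.2 − 30.5) + 0.252·380·(34.2 − 30.5) = 0
-14.96 c = -6114.2
c = -6114.2/-14.96 ≈ 408.7 J/(kg·°C)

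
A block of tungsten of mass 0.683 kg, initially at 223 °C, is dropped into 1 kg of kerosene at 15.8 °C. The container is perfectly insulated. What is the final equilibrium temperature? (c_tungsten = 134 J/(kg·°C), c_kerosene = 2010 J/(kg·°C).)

T_f ≈ 24.8 °C

Let T be the final temperature. ΣQ_i = 0:
0.683×134×(T − 223) + 1×2010×(T − 15.8) = 0
(91.52 + 2010) T = 91.52×223 + 2010×15.8
T = 52167/2101.5 ≈ 24.82 °C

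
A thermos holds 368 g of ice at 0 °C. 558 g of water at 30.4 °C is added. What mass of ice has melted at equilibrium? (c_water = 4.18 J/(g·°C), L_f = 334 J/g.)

Water can give up m c ΔT = 558×4.18×30.4 = 70906 J before reaching 0 °C.
To melt every bit of ice: 368×334 = 122912 J.
That's not enough to melt it all — equilibrium is at 0 °C with ice remaining.
Mass melted = 70906/334 ≈ 212.3 g.

m_melted ≈ 212 g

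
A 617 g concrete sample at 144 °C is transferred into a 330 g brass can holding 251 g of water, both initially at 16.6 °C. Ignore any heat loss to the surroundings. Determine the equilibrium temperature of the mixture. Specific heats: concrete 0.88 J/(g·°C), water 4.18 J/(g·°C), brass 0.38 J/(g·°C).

T_f ≈ 56.9 °C

Setting the total heat transfer to zero:
617×0.88×(T − 144) + 251×4.18×(T − 16.6) + 330×0.38×(T − 16.6) = 0
1717.5 T = 97684
T = 97684/1717.5 ≈ 56.87 °C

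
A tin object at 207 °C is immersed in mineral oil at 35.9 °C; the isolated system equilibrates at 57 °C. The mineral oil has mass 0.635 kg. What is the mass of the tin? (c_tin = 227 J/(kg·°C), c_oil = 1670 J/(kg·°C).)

m ≈ 0.657 kg

Heat lost by the tin = heat gained by the oil:
m·227·(207 − 57) = 0.635·1670·(57 − 35.9)
34050 m = 22375  ⇒  m ≈ 0.6571 kg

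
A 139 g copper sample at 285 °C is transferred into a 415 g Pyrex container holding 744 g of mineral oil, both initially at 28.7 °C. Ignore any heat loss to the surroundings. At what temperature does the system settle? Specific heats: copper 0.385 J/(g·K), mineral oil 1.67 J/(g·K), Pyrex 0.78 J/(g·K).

Heat gained plus heat lost sum to zero:
139·0.385·(T − 285) + 744·1.67·(T − 28.7) + 415·0.78·(T − 28.7) = 0
(53.52 + 1242.5 + 323.7) T = 53.52·285 + 1242.5·28.7 + 323.7·28.7
T = 60201 / 1619.7 = 37.2 °C

T_f ≈ 37.2 °C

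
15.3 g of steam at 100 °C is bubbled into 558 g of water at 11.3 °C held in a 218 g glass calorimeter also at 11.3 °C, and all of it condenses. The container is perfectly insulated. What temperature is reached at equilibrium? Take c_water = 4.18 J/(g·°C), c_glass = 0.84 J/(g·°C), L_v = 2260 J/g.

Conservation of energy gives ΣQ = 0:
latent heat released on condensation: 15.3×2260 = 34578; condensate cools 100→T: 15.3×4.18×(T − 100) = 63.95(T − 100); original water: 2332.4(T − 11.3); cup: 183.12(T − 11.3)
2579.5 T = 34578 + 6395.4 + 28426 = 69399
T ≈ 26.90 °C, under the boiling point, so the assumption holds.

T_f ≈ 26.9 °C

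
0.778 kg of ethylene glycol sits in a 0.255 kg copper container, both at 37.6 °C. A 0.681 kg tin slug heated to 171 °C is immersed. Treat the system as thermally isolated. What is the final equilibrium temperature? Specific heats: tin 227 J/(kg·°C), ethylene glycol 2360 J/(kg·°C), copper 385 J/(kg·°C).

T_f ≈ 47.5 °C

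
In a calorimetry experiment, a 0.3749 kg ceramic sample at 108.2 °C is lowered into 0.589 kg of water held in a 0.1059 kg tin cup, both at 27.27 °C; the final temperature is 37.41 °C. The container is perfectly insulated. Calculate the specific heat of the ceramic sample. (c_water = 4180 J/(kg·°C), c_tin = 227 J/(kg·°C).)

c ≈ 950 J/(kg·°C)

Setting the total heat transfer to zero:
0.3749·c·(37.41 − 108.2) + 0.589·4180·(37.41 − 27.27) + 0.1059·227·(37.41 − 27.27) = 0
-26.54 c = -25209
c = -25209/-26.54 ≈ 949.9 J/(kg·°C)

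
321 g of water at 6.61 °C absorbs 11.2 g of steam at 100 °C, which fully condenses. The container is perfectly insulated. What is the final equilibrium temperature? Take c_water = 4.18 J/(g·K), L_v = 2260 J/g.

T_f ≈ 28.0 °C

Let T be the final temperature. ΣQ_i = 0:
steam→water at 100 °C releases m L_v = 11.2×2260 = 25312; condensed water 100 °C→T: 46.82(T − 100); original water: 1341.8(T − 6.61)
1388.6 T = 25312 + 4681.6 + 8869.2 = 38863
T ≈ 27.99 °C, under the boiling point, so the assumption holds.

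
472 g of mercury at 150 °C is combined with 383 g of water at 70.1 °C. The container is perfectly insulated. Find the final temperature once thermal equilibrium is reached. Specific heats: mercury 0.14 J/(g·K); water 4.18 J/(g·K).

T_f ≈ 73.3 °C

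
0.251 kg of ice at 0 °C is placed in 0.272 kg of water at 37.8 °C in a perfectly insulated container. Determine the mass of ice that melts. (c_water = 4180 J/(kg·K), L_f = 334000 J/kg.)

m_melted ≈ 0.129 kg

Heat available from the water dropping to 0 °C: 0.272·4180·37.8 = 42977 J.
Fully melting the ice requires m_ice L_f = 0.251·334000 = 83834 J.
That's not enough to melt it all — equilibrium is at 0 °C with ice remaining.
Mass melted = 42977/334000 ≈ 0.1287 kg.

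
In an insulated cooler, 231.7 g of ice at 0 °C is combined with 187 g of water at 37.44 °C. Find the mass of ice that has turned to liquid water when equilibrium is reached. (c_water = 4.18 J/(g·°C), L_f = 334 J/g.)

m_melted ≈ 87.6 g

Water can give up m c ΔT = 187·4.18·37.44 = 29265 J before reaching 0 °C.
Melting all 231.7 g of ice would need 231.7·334 = 77388 J.
29265 J < 77388 J, so only part of the ice melts and the system sits at 0 °C.
m_melt = 29265 / L_f = 87.62 g.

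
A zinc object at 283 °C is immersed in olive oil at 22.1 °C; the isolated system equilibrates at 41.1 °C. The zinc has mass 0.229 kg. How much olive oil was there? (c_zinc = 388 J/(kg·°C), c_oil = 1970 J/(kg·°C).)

Taking heat into each body as positive, Σ m c ΔT = 0:
0.229·388·(41.1 − 283) + m·1970·(41.1 − 22.1) = 0
37430 m = 21493
m = 21493/37430 ≈ 0.5742 kg

m ≈ 0.574 kg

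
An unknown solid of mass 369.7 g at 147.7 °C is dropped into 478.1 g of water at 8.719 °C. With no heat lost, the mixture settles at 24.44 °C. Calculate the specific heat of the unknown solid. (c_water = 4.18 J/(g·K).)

c ≈ 0.689 J/(g·K)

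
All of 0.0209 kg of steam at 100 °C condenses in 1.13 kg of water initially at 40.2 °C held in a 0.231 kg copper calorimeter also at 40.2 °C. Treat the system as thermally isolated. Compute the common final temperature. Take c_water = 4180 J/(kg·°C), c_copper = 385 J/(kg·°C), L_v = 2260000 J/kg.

T_f ≈ 50.9 °C

Net heat exchanged in the isolated system is zero:
condense steam: −0.0209×2260000 = −47234; condensate cools 100→T: 0.0209×4180×(T − 100) = 87.36(T − 100); water warms: 1.13×4180×(T − 40.2) = 4723.4(T − 40.2); cup: 88.94(T − 40.2)
4899.7 T = 47234 + 8736.2 + 193456 = 249426
T ≈ 50.91 °C, under the boiling point, so the assumption holds.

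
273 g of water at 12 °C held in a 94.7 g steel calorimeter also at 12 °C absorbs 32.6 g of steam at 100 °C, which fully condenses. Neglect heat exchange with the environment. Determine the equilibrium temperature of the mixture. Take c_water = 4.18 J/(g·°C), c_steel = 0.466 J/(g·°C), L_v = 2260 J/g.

T_f ≈ 76.8 °C

Setting the total heat transfer to zero:
steam→water at 100 °C releases m L_v = 32.6×2260 = 73676
  condensate cools 100→T: 32.6×4.18×(T − 100) = 136.27(T − 100)
  original water: 1141.1(T − 12)
  cup: 44.13(T − 12)
1321.5 T = 73676 + 13627 + 14223 = 101526
T ≈ 76.82 °C — below 100 °C, confirming all the steam condensed.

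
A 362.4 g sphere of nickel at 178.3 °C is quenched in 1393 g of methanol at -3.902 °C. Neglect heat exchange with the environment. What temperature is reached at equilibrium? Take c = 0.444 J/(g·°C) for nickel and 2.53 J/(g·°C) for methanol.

T_f ≈ 4.1 °C

T_f is the heat-capacity-weighted average of the initial temperatures:
T_f = (160.91×178.3 + 3524.3×(-3.902)) / (160.91 + 3524.3)
    = 14938 / 3685.2 ≈ 4.05 °C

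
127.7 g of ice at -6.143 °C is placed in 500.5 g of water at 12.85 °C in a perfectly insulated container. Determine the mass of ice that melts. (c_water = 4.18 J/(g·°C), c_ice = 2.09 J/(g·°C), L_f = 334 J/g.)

Water can give up m c ΔT = 500.5·4.18·12.85 = 26883 J before reaching 0 °C.
Warming the ice to 0 °C takes 127.7·2.09·6.143 = 1639.5 J, leaving 25244 J for melting.
Melting all 127.7 g of ice would need 127.7·334 = 42652 J.
That's not enough to melt it all — equilibrium is at 0 °C with ice remaining.
m_melt = 25244 / L_f = 75.58 g.

m_melted ≈ 75.6 g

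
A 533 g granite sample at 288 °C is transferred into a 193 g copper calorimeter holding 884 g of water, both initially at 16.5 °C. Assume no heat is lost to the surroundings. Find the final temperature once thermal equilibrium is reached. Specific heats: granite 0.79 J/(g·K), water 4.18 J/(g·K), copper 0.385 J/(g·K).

T_f ≈ 43.8 °C

Net heat exchanged in the isolated system is zero:
533×0.79×(T − 288) + 884×4.18×(T − 16.5) + 193×0.385×(T − 16.5) = 0
421.07(T − 288) + 3695.1(T − 16.5) + 74.31(T − 16.5) = 0
4190.5 T = 183464
T ≈ 43.78 °C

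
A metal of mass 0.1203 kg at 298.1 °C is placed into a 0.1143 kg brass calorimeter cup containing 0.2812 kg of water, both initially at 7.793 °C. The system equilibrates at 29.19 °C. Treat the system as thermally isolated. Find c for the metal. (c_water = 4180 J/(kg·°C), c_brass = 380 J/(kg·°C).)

Net heat exchanged in the isolated system is zero:
0.1203·c·(29.19 − 298.1) + 0.2812·4180·(29.19 − 7.793) + 0.1143·380·(29.19 − 7.793) = 0
-32.35 c = -26080
c = -26080/-32.35 ≈ 806.2 J/(kg·°C)

c ≈ 806 J/(kg·°C)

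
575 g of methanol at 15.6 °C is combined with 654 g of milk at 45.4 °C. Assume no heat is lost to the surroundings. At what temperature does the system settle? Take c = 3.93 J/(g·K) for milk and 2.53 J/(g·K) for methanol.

T_f ≈ 34.6 °C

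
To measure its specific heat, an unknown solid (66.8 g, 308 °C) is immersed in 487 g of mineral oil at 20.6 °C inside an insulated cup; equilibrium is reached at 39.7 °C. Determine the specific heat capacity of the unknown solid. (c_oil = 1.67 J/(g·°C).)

c ≈ 0.867 J/(g·°C)

Heat lost by the unknown solid = heat gained by the oil:
66.8·c·(308 − 39.7) = 487·1.67·(39.7 − 20.6)
17922 c = 15534  ⇒  c ≈ 0.8667 J/(g·°C)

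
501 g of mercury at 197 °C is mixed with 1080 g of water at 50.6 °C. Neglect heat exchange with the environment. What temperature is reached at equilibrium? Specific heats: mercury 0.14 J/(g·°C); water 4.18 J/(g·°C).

With ΣQ=0 the equilibrium temperature is the m·c-weighted mean:
T_f = (70.14*197 + 4514.4*50.6) / (70.14 + 4514.4)
    = 242246 / 4584.5 ≈ 52.84 °C

T_f ≈ 52.8 °C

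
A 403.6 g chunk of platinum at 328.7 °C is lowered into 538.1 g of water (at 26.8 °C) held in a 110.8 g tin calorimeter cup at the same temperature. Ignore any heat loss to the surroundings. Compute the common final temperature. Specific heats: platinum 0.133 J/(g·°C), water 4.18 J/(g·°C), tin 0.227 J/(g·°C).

Heat gained plus heat lost sum to zero:
403.6×0.133×(T − 328.7) + 538.1×4.18×(T − 26.8) + 110.8×0.227×(T − 26.8) = 0
53.68(T − 328.7) + 2249.3(T − 26.8) + 25.15(T − 26.8) = 0
(53.68 + 2249.3 + 25.15) T = 53.68×328.7 + 2249.3×26.8 + 25.15×26.8
T = 78598/2328.1 ≈ 33.76 °C

T_f ≈ 33.8 °C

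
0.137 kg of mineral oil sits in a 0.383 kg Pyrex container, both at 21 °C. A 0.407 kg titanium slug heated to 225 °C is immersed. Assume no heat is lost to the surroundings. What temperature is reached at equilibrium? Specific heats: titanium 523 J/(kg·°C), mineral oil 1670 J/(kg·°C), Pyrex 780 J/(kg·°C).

T_f ≈ 79.6 °C

Energy conservation, ΣQ = 0:
0.407*523*(T − 225) + 0.137*1670*(T − 21) + 0.383*780*(T − 21) = 0
212.86(T − 225) + 228.79(T − 21) + 298.74(T − 21) = 0
(212.86 + 228.79 + 298.74) T = 212.86*225 + 228.79*21 + 298.74*21
T ≈ 79.65 °C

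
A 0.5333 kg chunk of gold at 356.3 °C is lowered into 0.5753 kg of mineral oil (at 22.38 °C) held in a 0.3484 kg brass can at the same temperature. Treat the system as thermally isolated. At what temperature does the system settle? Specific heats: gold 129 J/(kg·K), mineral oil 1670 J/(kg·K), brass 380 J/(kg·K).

Conservation of energy gives ΣQ = 0:
0.5333·129·(T − 356.3) + 0.5753·1670·(T − 22.38) + 0.3484·380·(T − 22.38) = 0
68.8(T − 356.3) + 960.75(T − 22.38) + 132.39(T − 22.38) = 0
1161.9 T = 48976
T = 48976/1161.9 ≈ 42.15 °C

T_f ≈ 42.2 °C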